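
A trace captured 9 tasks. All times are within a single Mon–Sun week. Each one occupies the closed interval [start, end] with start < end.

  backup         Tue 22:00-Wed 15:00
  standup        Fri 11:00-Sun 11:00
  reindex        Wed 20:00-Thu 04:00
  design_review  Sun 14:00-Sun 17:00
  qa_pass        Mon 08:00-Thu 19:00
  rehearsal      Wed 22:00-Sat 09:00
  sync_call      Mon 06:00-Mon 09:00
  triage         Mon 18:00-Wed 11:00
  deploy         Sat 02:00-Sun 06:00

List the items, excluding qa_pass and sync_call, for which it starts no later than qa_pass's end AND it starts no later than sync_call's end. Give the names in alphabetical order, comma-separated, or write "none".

none

Conditions: its start is no later than qa_pass's end (X.start <= Thu 19:00) AND its start is no later than sync_call's end (X.start <= Mon 09:00).
backup: start Tue 22:00 <= Thu 19:00? ✓; start Tue 22:00 <= Mon 09:00? ✗ → no.
deploy: start Sat 02:00 <= Thu 19:00? ✗; start Sat 02:00 <= Mon 09:00? ✗ → no.
design_review: start Sun 14:00 <= Thu 19:00? ✗; start Sun 14:00 <= Mon 09:00? ✗ → no.
rehearsal: start Wed 22:00 <= Thu 19:00? ✓; start Wed 22:00 <= Mon 09:00? ✗ → no.
reindex: start Wed 20:00 <= Thu 19:00? ✓; start Wed 20:00 <= Mon 09:00? ✗ → no.
standup: start Fri 11:00 <= Thu 19:00? ✗; start Fri 11:00 <= Mon 09:00? ✗ → no.
triage: start Mon 18:00 <= Thu 19:00? ✓; start Mon 18:00 <= Mon 09:00? ✗ → no.
Result: none.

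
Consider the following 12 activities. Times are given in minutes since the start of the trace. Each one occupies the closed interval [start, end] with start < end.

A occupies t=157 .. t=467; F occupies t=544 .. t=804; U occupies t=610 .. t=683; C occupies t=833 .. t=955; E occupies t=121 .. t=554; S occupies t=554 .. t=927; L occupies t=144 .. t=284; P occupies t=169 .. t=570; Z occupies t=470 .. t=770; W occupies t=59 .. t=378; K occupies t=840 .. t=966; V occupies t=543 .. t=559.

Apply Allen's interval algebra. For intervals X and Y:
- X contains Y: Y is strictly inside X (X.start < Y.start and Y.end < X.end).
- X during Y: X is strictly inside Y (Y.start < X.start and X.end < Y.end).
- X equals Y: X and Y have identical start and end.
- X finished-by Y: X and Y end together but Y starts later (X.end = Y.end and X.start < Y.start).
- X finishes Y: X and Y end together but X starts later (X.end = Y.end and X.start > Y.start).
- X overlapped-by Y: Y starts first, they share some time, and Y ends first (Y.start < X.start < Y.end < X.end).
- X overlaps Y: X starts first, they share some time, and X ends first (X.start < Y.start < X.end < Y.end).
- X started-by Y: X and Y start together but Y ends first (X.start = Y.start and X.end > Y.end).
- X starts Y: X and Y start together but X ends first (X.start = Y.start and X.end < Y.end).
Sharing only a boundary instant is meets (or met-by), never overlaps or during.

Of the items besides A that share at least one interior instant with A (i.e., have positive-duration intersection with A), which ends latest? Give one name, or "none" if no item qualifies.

P

Target A = [t=157, t=467].
C [t=833, t=955] → after → excluded.
E [t=121, t=554] → contains → candidate.
F [t=544, t=804] → after → excluded.
K [t=840, t=966] → after → excluded.
L [t=144, t=284] → overlaps → candidate.
P [t=169, t=570] → overlapped-by → candidate.
S [t=554, t=927] → after → excluded.
U [t=610, t=683] → after → excluded.
V [t=543, t=559] → after → excluded.
W [t=59, t=378] → overlaps → candidate.
Z [t=470, t=770] → after → excluded.
Among candidates, latest end is t=570 → P.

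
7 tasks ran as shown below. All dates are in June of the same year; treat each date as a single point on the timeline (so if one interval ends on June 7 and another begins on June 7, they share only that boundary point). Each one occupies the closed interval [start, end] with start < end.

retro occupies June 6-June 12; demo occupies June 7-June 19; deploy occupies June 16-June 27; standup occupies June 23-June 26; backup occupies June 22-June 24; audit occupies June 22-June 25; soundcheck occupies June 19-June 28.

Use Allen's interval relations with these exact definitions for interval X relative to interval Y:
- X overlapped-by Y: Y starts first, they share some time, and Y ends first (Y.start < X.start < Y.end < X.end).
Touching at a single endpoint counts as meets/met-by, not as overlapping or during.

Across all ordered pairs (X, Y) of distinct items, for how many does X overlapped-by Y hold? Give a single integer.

Checking all 42 ordered pairs for relation 'overlapped-by'; matching pairs in alphabetical order:
(demo, retro): demo overlapped-by retro ✓
(deploy, demo): deploy overlapped-by demo ✓
(soundcheck, deploy): soundcheck overlapped-by deploy ✓
(standup, audit): standup overlapped-by audit ✓
(standup, backup): standup overlapped-by backup ✓
Count: 5.

5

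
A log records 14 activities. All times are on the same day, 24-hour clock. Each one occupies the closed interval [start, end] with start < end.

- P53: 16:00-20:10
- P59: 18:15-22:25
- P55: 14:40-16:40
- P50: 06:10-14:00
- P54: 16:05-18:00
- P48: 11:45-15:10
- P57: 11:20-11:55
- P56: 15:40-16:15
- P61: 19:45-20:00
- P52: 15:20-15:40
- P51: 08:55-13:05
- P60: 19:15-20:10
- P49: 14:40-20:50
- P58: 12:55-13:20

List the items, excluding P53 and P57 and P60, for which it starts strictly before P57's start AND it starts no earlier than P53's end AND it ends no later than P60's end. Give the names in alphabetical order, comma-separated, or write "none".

none

Conditions: its start is strictly before P57's start (X.start < 11:20) AND its start is no earlier than P53's end (X.start >= 20:10) AND its end is no later than P60's end (X.end <= 20:10).
P48: start 11:45 < 11:20? ✗; start 11:45 >= 20:10? ✗; end 15:10 <= 20:10? ✓ → no.
P49: start 14:40 < 11:20? ✗; start 14:40 >= 20:10? ✗; end 20:50 <= 20:10? ✗ → no.
P50: start 06:10 < 11:20? ✓; start 06:10 >= 20:10? ✗; end 14:00 <= 20:10? ✓ → no.
P51: start 08:55 < 11:20? ✓; start 08:55 >= 20:10? ✗; end 13:05 <= 20:10? ✓ → no.
P52: start 15:20 < 11:20? ✗; start 15:20 >= 20:10? ✗; end 15:40 <= 20:10? ✓ → no.
P54: start 16:05 < 11:20? ✗; start 16:05 >= 20:10? ✗; end 18:00 <= 20:10? ✓ → no.
P55: start 14:40 < 11:20? ✗; start 14:40 >= 20:10? ✗; end 16:40 <= 20:10? ✓ → no.
P56: start 15:40 < 11:20? ✗; start 15:40 >= 20:10? ✗; end 16:15 <= 20:10? ✓ → no.
P58: start 12:55 < 11:20? ✗; start 12:55 >= 20:10? ✗; end 13:20 <= 20:10? ✓ → no.
P59: start 18:15 < 11:20? ✗; start 18:15 >= 20:10? ✗; end 22:25 <= 20:10? ✗ → no.
P61: start 19:45 < 11:20? ✗; start 19:45 >= 20:10? ✗; end 20:00 <= 20:10? ✓ → no.
Result: none.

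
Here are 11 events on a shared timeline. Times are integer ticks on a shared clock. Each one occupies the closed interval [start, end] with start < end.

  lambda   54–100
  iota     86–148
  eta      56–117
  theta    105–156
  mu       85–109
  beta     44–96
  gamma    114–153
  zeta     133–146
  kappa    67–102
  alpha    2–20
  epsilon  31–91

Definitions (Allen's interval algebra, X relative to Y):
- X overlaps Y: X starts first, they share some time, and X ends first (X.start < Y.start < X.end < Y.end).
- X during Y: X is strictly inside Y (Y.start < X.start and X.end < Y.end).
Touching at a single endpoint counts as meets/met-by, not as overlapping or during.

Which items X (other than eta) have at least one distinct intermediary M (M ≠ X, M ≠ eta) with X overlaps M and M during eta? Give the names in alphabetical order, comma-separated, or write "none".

beta, epsilon, kappa, lambda

Target eta = [56, 117].
Intermediaries M with M during eta: kappa, mu.
Via kappa — items with X overlaps kappa: beta, epsilon, lambda.
Via mu — items with X overlaps mu: beta, epsilon, kappa, lambda.
Union: beta, epsilon, kappa, lambda.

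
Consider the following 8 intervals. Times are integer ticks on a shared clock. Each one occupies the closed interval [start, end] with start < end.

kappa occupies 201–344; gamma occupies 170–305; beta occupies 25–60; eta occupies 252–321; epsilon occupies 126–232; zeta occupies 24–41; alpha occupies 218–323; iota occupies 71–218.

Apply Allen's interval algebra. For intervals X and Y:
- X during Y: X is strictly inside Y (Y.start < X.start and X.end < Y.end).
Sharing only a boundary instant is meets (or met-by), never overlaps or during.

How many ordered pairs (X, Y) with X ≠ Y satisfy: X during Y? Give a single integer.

3

Checking all 56 ordered pairs for relation 'during'; matching pairs in alphabetical order:
(alpha, kappa): alpha during kappa ✓
(eta, alpha): eta during alpha ✓
(eta, kappa): eta during kappa ✓
Count: 3.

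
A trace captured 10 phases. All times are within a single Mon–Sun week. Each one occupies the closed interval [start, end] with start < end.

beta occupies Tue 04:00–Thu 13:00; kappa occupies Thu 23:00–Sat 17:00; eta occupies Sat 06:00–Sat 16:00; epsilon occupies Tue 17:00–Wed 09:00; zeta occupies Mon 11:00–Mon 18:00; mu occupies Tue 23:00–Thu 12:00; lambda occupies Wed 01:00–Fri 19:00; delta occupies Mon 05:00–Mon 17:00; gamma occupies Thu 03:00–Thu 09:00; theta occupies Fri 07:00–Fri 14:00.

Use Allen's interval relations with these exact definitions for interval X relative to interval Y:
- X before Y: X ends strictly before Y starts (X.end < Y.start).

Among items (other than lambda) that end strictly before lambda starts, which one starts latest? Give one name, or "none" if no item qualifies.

zeta

Target lambda = [Wed 01:00, Fri 19:00].
beta [Tue 04:00, Thu 13:00] → overlaps → excluded.
delta [Mon 05:00, Mon 17:00] → before → candidate.
epsilon [Tue 17:00, Wed 09:00] → overlaps → excluded.
eta [Sat 06:00, Sat 16:00] → after → excluded.
gamma [Thu 03:00, Thu 09:00] → during → excluded.
kappa [Thu 23:00, Sat 17:00] → overlapped-by → excluded.
mu [Tue 23:00, Thu 12:00] → overlaps → excluded.
theta [Fri 07:00, Fri 14:00] → during → excluded.
zeta [Mon 11:00, Mon 18:00] → before → candidate.
Among candidates, latest start is Mon 11:00 → zeta.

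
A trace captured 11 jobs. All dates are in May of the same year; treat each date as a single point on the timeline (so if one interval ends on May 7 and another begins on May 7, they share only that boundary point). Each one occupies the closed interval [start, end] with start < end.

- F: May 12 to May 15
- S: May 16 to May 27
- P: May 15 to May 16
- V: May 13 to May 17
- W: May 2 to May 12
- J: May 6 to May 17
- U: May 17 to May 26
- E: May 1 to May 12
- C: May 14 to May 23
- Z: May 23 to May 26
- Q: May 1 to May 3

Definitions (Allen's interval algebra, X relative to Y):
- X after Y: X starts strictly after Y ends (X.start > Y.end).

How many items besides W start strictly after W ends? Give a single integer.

6

Target W = [May 2, May 12].
C [May 14, May 23] → after → counts.
E [May 1, May 12] → finished-by → no.
F [May 12, May 15] → met-by → no.
J [May 6, May 17] → overlapped-by → no.
P [May 15, May 16] → after → counts.
Q [May 1, May 3] → overlaps → no.
S [May 16, May 27] → after → counts.
U [May 17, May 26] → after → counts.
V [May 13, May 17] → after → counts.
Z [May 23, May 26] → after → counts.
Total: 6.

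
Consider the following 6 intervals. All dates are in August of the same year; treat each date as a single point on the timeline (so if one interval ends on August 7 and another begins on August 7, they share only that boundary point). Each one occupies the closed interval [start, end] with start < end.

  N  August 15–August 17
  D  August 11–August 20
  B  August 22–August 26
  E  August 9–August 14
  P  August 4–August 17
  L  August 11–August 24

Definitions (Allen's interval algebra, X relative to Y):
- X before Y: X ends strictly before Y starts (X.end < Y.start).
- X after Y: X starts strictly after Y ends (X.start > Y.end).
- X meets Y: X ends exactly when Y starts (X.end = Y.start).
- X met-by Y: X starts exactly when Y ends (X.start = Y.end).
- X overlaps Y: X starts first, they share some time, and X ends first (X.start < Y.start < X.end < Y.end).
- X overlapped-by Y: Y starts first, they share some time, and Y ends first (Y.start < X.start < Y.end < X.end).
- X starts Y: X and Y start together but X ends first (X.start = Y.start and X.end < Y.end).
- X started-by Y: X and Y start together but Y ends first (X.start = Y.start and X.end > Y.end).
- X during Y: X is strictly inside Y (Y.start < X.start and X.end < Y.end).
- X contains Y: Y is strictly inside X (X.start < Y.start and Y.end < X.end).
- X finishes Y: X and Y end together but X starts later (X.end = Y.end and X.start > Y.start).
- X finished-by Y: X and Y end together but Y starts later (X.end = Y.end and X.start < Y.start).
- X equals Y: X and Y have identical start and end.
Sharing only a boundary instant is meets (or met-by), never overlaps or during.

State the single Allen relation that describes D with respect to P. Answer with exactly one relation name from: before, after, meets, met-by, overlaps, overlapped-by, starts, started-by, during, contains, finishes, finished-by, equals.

overlapped-by

D = [August 11, August 20]; P = [August 4, August 17].
Compare endpoints: D.start > P.start, D.start < P.end, D.end > P.start, D.end > P.end.
That pattern is 'overlapped-by'.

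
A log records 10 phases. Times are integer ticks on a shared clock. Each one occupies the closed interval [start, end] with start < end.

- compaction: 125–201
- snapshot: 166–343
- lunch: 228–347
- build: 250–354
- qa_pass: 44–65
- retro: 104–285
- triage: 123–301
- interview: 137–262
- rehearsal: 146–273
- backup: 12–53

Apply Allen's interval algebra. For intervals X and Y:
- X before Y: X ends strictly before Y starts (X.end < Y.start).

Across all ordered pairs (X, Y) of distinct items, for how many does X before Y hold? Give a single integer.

18

Checking all 90 ordered pairs for relation 'before'; matching pairs in alphabetical order:
(backup, build): backup before build ✓
(backup, compaction): backup before compaction ✓
(backup, interview): backup before interview ✓
(backup, lunch): backup before lunch ✓
(backup, rehearsal): backup before rehearsal ✓
(backup, retro): backup before retro ✓
(backup, snapshot): backup before snapshot ✓
(backup, triage): backup before triage ✓
(compaction, build): compaction before build ✓
(compaction, lunch): compaction before lunch ✓
(qa_pass, build): qa_pass before build ✓
(qa_pass, compaction): qa_pass before compaction ✓
(qa_pass, interview): qa_pass before interview ✓
(qa_pass, lunch): qa_pass before lunch ✓
(qa_pass, rehearsal): qa_pass before rehearsal ✓
(qa_pass, retro): qa_pass before retro ✓
(qa_pass, snapshot): qa_pass before snapshot ✓
(qa_pass, triage): qa_pass before triage ✓
Count: 18.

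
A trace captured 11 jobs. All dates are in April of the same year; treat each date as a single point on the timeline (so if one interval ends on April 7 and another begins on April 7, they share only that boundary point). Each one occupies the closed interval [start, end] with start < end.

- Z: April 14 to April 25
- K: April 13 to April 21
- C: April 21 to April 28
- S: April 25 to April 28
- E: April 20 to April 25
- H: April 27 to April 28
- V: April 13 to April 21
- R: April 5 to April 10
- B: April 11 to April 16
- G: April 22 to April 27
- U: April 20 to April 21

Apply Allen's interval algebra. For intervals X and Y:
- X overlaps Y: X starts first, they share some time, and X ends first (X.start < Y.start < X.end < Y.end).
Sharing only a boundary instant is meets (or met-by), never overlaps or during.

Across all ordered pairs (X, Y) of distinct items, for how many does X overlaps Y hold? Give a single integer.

12

Checking all 110 ordered pairs for relation 'overlaps'; matching pairs in alphabetical order:
(B, K): B overlaps K ✓
(B, V): B overlaps V ✓
(B, Z): B overlaps Z ✓
(E, C): E overlaps C ✓
(E, G): E overlaps G ✓
(G, S): G overlaps S ✓
(K, E): K overlaps E ✓
(K, Z): K overlaps Z ✓
(V, E): V overlaps E ✓
(V, Z): V overlaps Z ✓
(Z, C): Z overlaps C ✓
(Z, G): Z overlaps G ✓
Count: 12.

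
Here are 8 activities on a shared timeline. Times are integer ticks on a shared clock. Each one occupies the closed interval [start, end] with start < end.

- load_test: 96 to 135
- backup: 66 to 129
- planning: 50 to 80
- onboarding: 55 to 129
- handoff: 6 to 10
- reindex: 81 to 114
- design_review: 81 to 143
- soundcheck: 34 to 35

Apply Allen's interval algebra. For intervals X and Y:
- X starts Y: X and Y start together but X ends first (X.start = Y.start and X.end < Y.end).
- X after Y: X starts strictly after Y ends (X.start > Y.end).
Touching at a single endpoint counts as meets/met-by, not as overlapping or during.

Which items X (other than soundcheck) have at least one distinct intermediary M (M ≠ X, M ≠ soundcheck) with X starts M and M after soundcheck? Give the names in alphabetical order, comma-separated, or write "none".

reindex

Target soundcheck = [34, 35].
Intermediaries M with M after soundcheck: backup, design_review, load_test, onboarding, planning, reindex.
Via backup — items with X starts backup: none.
Via design_review — items with X starts design_review: reindex.
Via load_test — items with X starts load_test: none.
Via onboarding — items with X starts onboarding: none.
Via planning — items with X starts planning: none.
Via reindex — items with X starts reindex: none.
Union: reindex.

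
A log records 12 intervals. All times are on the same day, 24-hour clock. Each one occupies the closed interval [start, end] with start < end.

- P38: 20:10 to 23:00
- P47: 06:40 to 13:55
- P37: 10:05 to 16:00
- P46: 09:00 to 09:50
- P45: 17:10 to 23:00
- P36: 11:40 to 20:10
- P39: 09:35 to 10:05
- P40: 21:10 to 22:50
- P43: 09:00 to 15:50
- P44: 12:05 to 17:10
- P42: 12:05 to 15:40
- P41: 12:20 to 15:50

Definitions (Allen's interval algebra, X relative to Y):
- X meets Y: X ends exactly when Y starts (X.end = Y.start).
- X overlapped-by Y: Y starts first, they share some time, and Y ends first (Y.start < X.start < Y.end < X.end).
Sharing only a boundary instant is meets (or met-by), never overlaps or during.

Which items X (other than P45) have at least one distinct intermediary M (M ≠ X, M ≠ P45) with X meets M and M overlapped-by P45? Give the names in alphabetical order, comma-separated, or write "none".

Target P45 = [17:10, 23:00].
Intermediaries M with M overlapped-by P45: none.
Union: none.

none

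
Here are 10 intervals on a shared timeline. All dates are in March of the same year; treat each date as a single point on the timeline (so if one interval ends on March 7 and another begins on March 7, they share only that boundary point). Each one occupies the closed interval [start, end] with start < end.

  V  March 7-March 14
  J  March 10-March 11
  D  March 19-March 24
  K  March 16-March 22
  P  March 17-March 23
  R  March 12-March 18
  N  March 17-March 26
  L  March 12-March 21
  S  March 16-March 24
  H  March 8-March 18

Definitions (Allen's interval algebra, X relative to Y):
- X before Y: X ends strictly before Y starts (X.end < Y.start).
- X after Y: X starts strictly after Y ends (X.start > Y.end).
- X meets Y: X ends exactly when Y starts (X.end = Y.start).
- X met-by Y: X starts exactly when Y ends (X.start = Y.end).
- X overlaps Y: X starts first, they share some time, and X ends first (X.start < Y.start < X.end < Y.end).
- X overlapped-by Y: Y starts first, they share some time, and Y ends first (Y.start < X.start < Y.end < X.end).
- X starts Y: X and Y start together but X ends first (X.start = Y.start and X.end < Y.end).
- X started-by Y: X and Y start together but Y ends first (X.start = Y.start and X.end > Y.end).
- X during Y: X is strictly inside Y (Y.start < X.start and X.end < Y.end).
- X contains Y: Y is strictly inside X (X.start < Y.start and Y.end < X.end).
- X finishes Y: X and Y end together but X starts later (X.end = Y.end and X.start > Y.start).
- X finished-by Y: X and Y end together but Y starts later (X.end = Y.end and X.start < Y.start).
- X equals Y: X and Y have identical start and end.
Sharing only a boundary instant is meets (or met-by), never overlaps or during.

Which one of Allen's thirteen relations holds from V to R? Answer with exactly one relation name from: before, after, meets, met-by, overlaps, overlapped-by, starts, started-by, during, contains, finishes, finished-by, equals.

V = [March 7, March 14]; R = [March 12, March 18].
Compare endpoints: V.start < R.start, V.start < R.end, V.end > R.start, V.end < R.end.
That pattern is 'overlaps'.

overlaps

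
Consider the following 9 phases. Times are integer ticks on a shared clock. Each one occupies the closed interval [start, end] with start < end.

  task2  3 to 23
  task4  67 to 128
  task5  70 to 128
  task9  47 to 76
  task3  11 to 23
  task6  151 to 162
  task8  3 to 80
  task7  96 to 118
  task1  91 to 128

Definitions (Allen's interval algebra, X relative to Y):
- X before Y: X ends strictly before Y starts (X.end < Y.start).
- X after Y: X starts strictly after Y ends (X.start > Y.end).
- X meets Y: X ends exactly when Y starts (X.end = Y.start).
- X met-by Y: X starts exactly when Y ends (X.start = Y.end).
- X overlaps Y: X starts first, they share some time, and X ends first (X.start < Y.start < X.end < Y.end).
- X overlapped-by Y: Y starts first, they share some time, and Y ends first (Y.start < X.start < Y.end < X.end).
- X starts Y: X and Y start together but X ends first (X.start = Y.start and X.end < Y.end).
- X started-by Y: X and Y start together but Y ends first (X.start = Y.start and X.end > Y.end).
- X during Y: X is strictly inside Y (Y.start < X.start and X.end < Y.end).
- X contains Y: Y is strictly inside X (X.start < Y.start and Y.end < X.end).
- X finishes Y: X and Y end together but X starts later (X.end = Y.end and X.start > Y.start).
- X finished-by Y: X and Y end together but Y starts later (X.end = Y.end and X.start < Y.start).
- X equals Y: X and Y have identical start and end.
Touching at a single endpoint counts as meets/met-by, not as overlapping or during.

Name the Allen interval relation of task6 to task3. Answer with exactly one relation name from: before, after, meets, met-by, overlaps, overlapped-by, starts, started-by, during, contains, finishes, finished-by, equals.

task6 = [151, 162]; task3 = [11, 23].
Compare endpoints: task6.start > task3.start, task6.start > task3.end, task6.end > task3.start, task6.end > task3.end.
That pattern is 'after'.

after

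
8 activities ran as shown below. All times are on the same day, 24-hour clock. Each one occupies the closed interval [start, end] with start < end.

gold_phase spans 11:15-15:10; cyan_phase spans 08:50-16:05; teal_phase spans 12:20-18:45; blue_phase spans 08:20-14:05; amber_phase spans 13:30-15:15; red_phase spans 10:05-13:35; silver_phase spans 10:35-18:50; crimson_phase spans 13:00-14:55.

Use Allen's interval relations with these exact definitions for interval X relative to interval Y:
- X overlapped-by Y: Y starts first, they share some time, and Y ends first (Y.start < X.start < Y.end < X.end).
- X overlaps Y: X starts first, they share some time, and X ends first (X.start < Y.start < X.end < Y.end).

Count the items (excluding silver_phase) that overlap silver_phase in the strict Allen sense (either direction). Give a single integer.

3

Target silver_phase = [10:35, 18:50].
amber_phase [13:30, 15:15] → during → no.
blue_phase [08:20, 14:05] → overlaps → counts.
crimson_phase [13:00, 14:55] → during → no.
cyan_phase [08:50, 16:05] → overlaps → counts.
gold_phase [11:15, 15:10] → during → no.
red_phase [10:05, 13:35] → overlaps → counts.
teal_phase [12:20, 18:45] → during → no.
Total: 3.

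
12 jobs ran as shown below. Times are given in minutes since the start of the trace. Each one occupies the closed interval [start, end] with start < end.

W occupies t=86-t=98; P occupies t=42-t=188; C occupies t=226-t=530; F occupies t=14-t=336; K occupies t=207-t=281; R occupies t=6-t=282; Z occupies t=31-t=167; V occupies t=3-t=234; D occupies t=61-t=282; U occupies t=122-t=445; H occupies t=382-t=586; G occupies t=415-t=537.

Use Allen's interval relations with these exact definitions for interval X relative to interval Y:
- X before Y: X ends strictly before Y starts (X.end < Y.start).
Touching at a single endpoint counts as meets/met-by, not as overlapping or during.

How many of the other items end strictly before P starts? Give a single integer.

0

Target P = [t=42, t=188].
C [t=226, t=530] → after → no.
D [t=61, t=282] → overlapped-by → no.
F [t=14, t=336] → contains → no.
G [t=415, t=537] → after → no.
H [t=382, t=586] → after → no.
K [t=207, t=281] → after → no.
R [t=6, t=282] → contains → no.
U [t=122, t=445] → overlapped-by → no.
V [t=3, t=234] → contains → no.
W [t=86, t=98] → during → no.
Z [t=31, t=167] → overlaps → no.
Total: 0.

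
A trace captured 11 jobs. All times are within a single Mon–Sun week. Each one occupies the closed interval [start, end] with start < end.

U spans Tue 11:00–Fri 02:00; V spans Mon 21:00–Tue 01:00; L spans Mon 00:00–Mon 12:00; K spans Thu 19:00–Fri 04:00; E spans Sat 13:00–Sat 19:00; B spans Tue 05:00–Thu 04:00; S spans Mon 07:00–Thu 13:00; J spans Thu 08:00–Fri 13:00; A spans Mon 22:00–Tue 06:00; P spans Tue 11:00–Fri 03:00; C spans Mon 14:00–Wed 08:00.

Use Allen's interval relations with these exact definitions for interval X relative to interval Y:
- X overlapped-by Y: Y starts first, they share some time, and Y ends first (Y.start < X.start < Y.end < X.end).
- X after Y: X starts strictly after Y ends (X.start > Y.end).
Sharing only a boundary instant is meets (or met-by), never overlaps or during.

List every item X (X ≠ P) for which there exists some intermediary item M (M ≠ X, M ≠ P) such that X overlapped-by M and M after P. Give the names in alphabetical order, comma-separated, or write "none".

none

Target P = [Tue 11:00, Fri 03:00].
Intermediaries M with M after P: E.
Via E — items with X overlapped-by E: none.
Union: none.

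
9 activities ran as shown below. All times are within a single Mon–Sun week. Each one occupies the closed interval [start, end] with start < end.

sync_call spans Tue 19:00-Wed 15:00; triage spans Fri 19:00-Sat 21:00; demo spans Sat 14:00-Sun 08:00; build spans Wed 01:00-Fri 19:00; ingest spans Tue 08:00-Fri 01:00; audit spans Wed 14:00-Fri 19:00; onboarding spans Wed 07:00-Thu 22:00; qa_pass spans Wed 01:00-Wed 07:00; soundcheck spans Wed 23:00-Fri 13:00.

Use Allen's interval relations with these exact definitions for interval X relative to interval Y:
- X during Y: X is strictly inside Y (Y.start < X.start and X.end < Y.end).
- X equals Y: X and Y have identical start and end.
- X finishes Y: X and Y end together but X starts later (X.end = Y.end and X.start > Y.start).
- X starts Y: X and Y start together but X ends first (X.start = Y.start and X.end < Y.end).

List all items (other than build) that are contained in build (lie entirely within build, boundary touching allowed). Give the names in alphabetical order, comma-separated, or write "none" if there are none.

audit, onboarding, qa_pass, soundcheck

Target build = [Wed 01:00, Fri 19:00].
audit [Wed 14:00, Fri 19:00] → finishes → yes.
demo [Sat 14:00, Sun 08:00] → after → no.
ingest [Tue 08:00, Fri 01:00] → overlaps → no.
onboarding [Wed 07:00, Thu 22:00] → during → yes.
qa_pass [Wed 01:00, Wed 07:00] → starts → yes.
soundcheck [Wed 23:00, Fri 13:00] → during → yes.
sync_call [Tue 19:00, Wed 15:00] → overlaps → no.
triage [Fri 19:00, Sat 21:00] → met-by → no.
Result: audit, onboarding, qa_pass, soundcheck.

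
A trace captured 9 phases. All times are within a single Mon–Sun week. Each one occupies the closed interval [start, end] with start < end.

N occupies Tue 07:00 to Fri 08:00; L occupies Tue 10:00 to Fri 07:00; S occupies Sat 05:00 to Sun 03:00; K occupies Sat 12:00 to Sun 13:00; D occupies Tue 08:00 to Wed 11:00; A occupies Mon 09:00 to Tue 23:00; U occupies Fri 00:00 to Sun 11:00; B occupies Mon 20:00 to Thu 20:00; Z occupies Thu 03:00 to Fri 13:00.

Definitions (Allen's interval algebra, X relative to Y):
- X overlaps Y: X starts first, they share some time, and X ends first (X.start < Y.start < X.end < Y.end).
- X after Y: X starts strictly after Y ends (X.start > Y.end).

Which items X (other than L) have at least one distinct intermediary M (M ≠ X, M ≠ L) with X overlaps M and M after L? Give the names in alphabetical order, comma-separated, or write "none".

S, U

Target L = [Tue 10:00, Fri 07:00].
Intermediaries M with M after L: K, S.
Via K — items with X overlaps K: S, U.
Via S — items with X overlaps S: none.
Union: S, U.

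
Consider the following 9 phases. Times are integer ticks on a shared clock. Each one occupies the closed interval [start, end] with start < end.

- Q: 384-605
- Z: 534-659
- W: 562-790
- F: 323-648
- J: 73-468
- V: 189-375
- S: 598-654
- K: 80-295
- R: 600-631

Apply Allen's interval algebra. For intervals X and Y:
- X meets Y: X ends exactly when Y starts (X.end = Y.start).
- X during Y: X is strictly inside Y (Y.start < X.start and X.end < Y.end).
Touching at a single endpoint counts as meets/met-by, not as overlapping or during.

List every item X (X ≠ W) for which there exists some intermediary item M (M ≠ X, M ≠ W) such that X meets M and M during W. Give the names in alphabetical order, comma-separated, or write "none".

Target W = [562, 790].
Intermediaries M with M during W: R, S.
Via R — items with X meets R: none.
Via S — items with X meets S: none.
Union: none.

none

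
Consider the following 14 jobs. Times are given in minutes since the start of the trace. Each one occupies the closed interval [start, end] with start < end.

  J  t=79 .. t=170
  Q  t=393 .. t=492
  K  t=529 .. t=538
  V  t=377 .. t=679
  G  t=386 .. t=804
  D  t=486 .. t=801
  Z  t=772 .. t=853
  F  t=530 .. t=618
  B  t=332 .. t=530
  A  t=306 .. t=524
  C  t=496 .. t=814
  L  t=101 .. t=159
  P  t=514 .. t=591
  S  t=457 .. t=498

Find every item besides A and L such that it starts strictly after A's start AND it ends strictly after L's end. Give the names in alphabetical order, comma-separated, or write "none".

Conditions: its start is strictly after A's start (X.start > t=306) AND its end is strictly after L's end (X.end > t=159).
B: start t=332 > t=306? ✓; end t=530 > t=159? ✓ → yes.
C: start t=496 > t=306? ✓; end t=814 > t=159? ✓ → yes.
D: start t=486 > t=306? ✓; end t=801 > t=159? ✓ → yes.
F: start t=530 > t=306? ✓; end t=618 > t=159? ✓ → yes.
G: start t=386 > t=306? ✓; end t=804 > t=159? ✓ → yes.
J: start t=79 > t=306? ✗; end t=170 > t=159? ✓ → no.
K: start t=529 > t=306? ✓; end t=538 > t=159? ✓ → yes.
P: start t=514 > t=306? ✓; end t=591 > t=159? ✓ → yes.
Q: start t=393 > t=306? ✓; end t=492 > t=159? ✓ → yes.
S: start t=457 > t=306? ✓; end t=498 > t=159? ✓ → yes.
V: start t=377 > t=306? ✓; end t=679 > t=159? ✓ → yes.
Z: start t=772 > t=306? ✓; end t=853 > t=159? ✓ → yes.
Result: B, C, D, F, G, K, P, Q, S, V, Z.

B, C, D, F, G, K, P, Q, S, V, Z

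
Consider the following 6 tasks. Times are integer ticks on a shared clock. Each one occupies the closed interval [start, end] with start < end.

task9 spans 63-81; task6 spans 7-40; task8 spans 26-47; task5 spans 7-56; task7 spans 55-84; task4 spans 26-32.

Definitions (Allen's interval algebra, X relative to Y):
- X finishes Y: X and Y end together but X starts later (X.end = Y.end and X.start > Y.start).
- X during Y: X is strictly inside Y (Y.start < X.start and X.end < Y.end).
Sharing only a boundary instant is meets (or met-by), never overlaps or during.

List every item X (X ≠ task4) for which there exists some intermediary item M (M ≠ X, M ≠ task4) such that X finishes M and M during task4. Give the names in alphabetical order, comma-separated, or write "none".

none

Target task4 = [26, 32].
Intermediaries M with M during task4: none.
Union: none.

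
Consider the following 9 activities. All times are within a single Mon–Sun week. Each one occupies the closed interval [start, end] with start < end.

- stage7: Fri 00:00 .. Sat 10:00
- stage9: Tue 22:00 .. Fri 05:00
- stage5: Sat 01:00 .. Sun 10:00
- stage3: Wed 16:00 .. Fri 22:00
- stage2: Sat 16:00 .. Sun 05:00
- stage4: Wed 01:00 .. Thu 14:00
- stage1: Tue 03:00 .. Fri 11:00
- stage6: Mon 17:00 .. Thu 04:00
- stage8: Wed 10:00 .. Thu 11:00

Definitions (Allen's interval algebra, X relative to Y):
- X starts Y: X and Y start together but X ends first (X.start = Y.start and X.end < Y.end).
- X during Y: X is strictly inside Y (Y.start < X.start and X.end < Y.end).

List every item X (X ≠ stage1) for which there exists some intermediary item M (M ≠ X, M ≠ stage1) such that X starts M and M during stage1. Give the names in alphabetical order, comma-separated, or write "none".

none

Target stage1 = [Tue 03:00, Fri 11:00].
Intermediaries M with M during stage1: stage4, stage8, stage9.
Via stage4 — items with X starts stage4: none.
Via stage8 — items with X starts stage8: none.
Via stage9 — items with X starts stage9: none.
Union: none.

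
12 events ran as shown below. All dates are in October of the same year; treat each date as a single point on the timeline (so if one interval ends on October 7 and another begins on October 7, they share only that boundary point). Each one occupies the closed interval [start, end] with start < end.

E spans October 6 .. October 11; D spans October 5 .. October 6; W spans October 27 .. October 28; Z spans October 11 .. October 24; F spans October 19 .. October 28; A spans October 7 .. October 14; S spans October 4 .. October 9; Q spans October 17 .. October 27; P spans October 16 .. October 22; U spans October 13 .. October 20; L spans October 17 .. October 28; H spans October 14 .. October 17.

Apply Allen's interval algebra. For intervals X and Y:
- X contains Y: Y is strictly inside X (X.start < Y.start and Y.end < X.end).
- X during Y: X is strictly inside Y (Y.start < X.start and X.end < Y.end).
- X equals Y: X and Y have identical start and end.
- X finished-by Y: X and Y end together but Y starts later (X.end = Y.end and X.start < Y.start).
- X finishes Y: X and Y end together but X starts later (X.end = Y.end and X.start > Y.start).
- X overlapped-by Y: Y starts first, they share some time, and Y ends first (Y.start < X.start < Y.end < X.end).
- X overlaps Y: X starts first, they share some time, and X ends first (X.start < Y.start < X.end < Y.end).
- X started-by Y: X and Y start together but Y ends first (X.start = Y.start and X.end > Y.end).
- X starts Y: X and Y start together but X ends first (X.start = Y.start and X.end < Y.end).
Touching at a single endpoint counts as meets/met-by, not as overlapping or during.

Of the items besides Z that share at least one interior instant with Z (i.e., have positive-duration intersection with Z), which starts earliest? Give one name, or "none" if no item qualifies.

A

Target Z = [October 11, October 24].
A [October 7, October 14] → overlaps → candidate.
D [October 5, October 6] → before → excluded.
E [October 6, October 11] → meets → excluded.
F [October 19, October 28] → overlapped-by → candidate.
H [October 14, October 17] → during → candidate.
L [October 17, October 28] → overlapped-by → candidate.
P [October 16, October 22] → during → candidate.
Q [October 17, October 27] → overlapped-by → candidate.
S [October 4, October 9] → before → excluded.
U [October 13, October 20] → during → candidate.
W [October 27, October 28] → after → excluded.
Among candidates, earliest start is October 7 → A.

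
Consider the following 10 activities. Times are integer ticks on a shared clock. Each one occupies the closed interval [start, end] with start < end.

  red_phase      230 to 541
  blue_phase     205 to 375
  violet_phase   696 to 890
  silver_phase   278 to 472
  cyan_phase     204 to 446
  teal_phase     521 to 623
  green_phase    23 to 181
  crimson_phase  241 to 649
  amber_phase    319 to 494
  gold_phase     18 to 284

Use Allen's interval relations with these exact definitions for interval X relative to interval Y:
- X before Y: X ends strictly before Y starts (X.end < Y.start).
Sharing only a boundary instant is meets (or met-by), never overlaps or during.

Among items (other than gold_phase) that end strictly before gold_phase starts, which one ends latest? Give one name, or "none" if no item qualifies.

none

Target gold_phase = [18, 284].
amber_phase [319, 494] → after → excluded.
blue_phase [205, 375] → overlapped-by → excluded.
crimson_phase [241, 649] → overlapped-by → excluded.
cyan_phase [204, 446] → overlapped-by → excluded.
green_phase [23, 181] → during → excluded.
red_phase [230, 541] → overlapped-by → excluded.
silver_phase [278, 472] → overlapped-by → excluded.
teal_phase [521, 623] → after → excluded.
violet_phase [696, 890] → after → excluded.
No candidates → none.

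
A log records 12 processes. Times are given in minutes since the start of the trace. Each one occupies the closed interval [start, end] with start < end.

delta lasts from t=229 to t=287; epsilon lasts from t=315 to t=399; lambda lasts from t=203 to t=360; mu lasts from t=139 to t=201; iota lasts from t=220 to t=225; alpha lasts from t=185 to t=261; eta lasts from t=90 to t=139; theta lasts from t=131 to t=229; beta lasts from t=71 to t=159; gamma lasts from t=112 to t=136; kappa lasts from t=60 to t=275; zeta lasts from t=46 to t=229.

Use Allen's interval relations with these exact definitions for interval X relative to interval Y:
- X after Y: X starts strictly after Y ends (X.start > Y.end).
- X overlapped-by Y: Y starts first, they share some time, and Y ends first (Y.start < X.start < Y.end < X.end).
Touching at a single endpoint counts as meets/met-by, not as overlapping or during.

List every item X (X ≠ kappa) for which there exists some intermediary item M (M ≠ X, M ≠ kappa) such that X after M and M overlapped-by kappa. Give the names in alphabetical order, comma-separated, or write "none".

Target kappa = [t=60, t=275].
Intermediaries M with M overlapped-by kappa: delta, lambda.
Via delta — items with X after delta: epsilon.
Via lambda — items with X after lambda: none.
Union: epsilon.

epsilon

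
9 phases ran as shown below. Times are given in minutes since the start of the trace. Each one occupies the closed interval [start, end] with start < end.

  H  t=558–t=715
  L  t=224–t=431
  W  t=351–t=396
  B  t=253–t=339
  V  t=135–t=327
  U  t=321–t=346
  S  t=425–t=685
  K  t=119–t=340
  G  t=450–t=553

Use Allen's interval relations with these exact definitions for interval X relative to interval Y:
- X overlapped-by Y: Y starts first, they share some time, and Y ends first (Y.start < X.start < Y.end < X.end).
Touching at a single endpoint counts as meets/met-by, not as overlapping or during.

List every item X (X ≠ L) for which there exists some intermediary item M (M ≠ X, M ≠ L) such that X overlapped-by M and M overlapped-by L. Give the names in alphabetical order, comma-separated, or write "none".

Target L = [t=224, t=431].
Intermediaries M with M overlapped-by L: S.
Via S — items with X overlapped-by S: H.
Union: H.

H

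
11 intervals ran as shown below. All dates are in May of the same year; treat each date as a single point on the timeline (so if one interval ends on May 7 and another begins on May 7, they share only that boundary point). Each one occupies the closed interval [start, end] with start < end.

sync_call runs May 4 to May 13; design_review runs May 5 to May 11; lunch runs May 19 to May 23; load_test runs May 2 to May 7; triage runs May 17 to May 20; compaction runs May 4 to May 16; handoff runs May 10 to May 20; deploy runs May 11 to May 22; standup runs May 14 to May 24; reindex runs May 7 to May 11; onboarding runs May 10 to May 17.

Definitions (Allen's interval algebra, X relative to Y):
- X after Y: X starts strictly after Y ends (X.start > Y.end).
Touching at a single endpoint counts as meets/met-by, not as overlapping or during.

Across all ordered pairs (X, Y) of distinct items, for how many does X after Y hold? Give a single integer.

Checking all 110 ordered pairs for relation 'after'; matching pairs in alphabetical order:
(deploy, load_test): deploy after load_test ✓
(handoff, load_test): handoff after load_test ✓
(lunch, compaction): lunch after compaction ✓
(lunch, design_review): lunch after design_review ✓
(lunch, load_test): lunch after load_test ✓
(lunch, onboarding): lunch after onboarding ✓
(lunch, reindex): lunch after reindex ✓
(lunch, sync_call): lunch after sync_call ✓
(onboarding, load_test): onboarding after load_test ✓
(standup, design_review): standup after design_review ✓
(standup, load_test): standup after load_test ✓
(standup, reindex): standup after reindex ✓
(standup, sync_call): standup after sync_call ✓
(triage, compaction): triage after compaction ✓
(triage, design_review): triage after design_review ✓
(triage, load_test): triage after load_test ✓
(triage, reindex): triage after reindex ✓
(triage, sync_call): triage after sync_call ✓
Count: 18.

18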